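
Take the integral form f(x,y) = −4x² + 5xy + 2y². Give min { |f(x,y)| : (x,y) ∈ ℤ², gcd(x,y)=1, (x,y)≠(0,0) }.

river: ρ → (2,7,-1)
river: ρ → (-1,7,2)
river: ρ → (2,5,-4)
river: ρ → (-4,3,3)
river: ρ → (3,3,-4)
river: ρ → (-4,5,2)
closes: descent 0, river 6
min |a| on river = 1

1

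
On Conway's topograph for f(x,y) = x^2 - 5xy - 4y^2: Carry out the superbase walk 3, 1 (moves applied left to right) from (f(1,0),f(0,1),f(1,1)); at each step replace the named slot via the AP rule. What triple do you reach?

start (1,-4,-8) = (f(1,0),f(0,1),f(1,1))
replace slot 3: 2·(1+(-4)) − (-8) = 2 → (1,-4,2)
replace slot 1: 2·((-4)+2) − 1 = -5 → (-5,-4,2)

-5,-4,2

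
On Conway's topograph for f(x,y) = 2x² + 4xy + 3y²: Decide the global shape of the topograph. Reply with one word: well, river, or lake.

D = b²−4ac = 4² − 4·2·3 = -8
D < 0 ⇒ definite ⇒ every region one sign ⇒ single well

well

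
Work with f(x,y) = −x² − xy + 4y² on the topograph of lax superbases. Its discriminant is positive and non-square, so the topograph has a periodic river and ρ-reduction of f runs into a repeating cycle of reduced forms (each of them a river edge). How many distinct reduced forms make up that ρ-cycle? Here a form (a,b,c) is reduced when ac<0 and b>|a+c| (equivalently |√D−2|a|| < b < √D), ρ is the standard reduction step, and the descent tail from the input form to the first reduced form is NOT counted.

D = 17, ⌊√D⌋ = 4
descent: ρ → (4,1,-1)
descent: ρ → (-1,3,2)  [lands on river]
river: ρ → (2,1,-2)
river: ρ → (-2,3,1)
river: ρ → (1,3,-2)
river: ρ → (-2,1,2)
river: ρ → (2,3,-1)
ρ-cycle length = 6 (tail of 2 descent steps not counted)

6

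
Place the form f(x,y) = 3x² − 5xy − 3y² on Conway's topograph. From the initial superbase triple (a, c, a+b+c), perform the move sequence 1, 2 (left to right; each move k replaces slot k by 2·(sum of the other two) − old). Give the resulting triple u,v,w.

start (3,-3,-5) = (f(1,0),f(0,1),f(1,1))
replace slot 1: 2·((-3)+(-5)) − 3 = -19 → (-19,-3,-5)
replace slot 2: 2·((-19)+(-5)) − (-3) = -45 → (-19,-45,-5)

-19,-45,-5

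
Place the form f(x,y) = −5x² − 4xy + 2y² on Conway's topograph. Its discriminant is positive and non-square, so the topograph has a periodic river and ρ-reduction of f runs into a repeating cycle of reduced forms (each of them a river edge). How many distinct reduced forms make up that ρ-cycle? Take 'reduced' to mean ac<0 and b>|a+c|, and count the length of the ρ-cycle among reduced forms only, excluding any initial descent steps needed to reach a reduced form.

D = 56, ⌊√D⌋ = 7
descent: ρ → (2,4,-5)  [lands on river]
river: ρ → (-5,6,1)
river: ρ → (1,6,-5)
river: ρ → (-5,4,2)
ρ-cycle length = 4 (tail of 1 descent step not counted)

4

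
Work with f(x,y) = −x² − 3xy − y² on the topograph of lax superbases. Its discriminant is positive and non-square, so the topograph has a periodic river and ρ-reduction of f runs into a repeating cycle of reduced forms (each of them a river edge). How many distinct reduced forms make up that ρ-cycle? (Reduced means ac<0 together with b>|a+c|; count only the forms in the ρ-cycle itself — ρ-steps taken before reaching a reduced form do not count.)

D = 5, ⌊√D⌋ = 2
descent: ρ → (-1,1,1)  [lands on river]
river: ρ → (1,1,-1)
ρ-cycle length = 2 (tail of 1 descent step not counted)

2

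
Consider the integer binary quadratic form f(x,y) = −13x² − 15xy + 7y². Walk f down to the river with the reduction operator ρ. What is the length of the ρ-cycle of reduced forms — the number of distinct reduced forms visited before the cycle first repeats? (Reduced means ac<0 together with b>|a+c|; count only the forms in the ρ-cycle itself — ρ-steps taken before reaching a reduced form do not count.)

D = 589, ⌊√D⌋ = 24
descent: ρ → (7,15,-13)  [lands on river]
river: ρ → (-13,11,9)
river: ρ → (9,7,-15)
river: ρ → (-15,23,1)
river: ρ → (1,23,-15)
river: ρ → (-15,7,9)
river: ρ → (9,11,-13)
river: ρ → (-13,15,7)
river: ρ → (7,13,-15)
river: ρ → (-15,17,5)
river: ρ → (5,23,-3)
river: ρ → (-3,19,19)
river: ρ → (19,19,-3)
river: ρ → (-3,23,5)
river: ρ → (5,17,-15)
river: ρ → (-15,13,7)
ρ-cycle length = 16 (tail of 1 descent step not counted)

16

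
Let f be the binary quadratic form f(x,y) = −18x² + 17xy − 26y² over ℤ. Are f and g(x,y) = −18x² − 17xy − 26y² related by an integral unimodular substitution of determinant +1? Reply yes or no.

D₁ = -1583, D₂ = -1583
f is negative-definite; reduce −f:
−f: reduced (well bottom): (18,-17,26) with a≤c, −a<b≤a
flip sign back: reduced form of f is (-18,17,-26)
g is negative-definite; reduce −g:
−g: reduced (well bottom): (18,17,26) with a≤c, −a<b≤a
flip sign back: reduced form of g is (-18,-17,-26)
reduced forms (-18, 17, -26) vs (-18, -17, -26) ⇒ inequivalent

no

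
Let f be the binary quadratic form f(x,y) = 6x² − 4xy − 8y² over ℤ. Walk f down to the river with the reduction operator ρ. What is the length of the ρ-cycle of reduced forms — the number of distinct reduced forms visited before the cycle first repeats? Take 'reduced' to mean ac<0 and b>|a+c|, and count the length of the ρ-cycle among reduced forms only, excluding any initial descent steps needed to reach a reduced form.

D = 208, ⌊√D⌋ = 14
descent: ρ → (-8,4,6)  [lands on river]
river: ρ → (6,8,-6)
river: ρ → (-6,4,8)
river: ρ → (8,12,-2)
river: ρ → (-2,12,8)
river: ρ → (8,4,-6)
river: ρ → (-6,8,6)
river: ρ → (6,4,-8)
river: ρ → (-8,12,2)
river: ρ → (2,12,-8)
ρ-cycle length = 10 (tail of 1 descent step not counted)

10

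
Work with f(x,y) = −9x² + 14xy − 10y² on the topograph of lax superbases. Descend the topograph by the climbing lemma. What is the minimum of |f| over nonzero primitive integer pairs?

translate: b→4 (≡-14 mod 18), so (9,-14,10)→(9,4,5)
flip: (9,4,5)→(5,-4,9)
reduced (well bottom): (5,-4,9) with a≤c, −a<b≤a
well minimum |f| = |-5| = 5 (negative-definite)

5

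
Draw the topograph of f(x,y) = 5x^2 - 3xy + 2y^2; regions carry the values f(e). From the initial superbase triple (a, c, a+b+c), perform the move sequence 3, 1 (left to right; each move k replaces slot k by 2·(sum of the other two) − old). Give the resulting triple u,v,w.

start (5,2,4) = (f(1,0),f(0,1),f(1,1))
replace slot 3: 2·(5+2) − 4 = 10 → (5,2,10)
replace slot 1: 2·(2+10) − 5 = 19 → (19,2,10)

19,2,10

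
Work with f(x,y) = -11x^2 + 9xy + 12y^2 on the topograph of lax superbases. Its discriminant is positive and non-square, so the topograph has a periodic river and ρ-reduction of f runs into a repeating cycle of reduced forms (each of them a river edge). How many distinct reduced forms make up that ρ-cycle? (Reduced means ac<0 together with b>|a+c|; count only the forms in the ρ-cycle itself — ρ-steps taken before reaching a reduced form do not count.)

D = 609, ⌊√D⌋ = 24
river: ρ → (12,15,-8)
river: ρ → (-8,17,10)
river: ρ → (10,23,-2)
river: ρ → (-2,21,21)
river: ρ → (21,21,-2)
river: ρ → (-2,23,10)
river: ρ → (10,17,-8)
river: ρ → (-8,15,12)
river: ρ → (12,9,-11)
river: ρ → (-11,13,10)
river: ρ → (10,7,-14)
river: ρ → (-14,21,3)
river: ρ → (3,21,-14)
river: ρ → (-14,7,10)
river: ρ → (10,13,-11)
river: ρ → (-11,9,12)
ρ-cycle length = 16 (tail of 0 descent steps not counted)

16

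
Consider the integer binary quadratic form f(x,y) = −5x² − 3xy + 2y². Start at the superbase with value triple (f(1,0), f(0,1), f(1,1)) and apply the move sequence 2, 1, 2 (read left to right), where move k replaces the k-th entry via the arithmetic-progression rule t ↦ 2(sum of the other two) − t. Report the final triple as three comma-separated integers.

start (-5,2,-6) = (f(1,0),f(0,1),f(1,1))
replace slot 2: 2·((-5)+(-6)) − 2 = -24 → (-5,-24,-6)
replace slot 1: 2·((-24)+(-6)) − (-5) = -55 → (-55,-24,-6)
replace slot 2: 2·((-55)+(-6)) − (-24) = -98 → (-55,-98,-6)

-55,-98,-6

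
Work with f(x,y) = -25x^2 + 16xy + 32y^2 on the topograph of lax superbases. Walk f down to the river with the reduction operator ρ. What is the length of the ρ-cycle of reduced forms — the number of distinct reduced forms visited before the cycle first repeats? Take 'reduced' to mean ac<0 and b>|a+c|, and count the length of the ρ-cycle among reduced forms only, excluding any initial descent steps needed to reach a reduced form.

D = 3456, ⌊√D⌋ = 58
river: ρ → (32,48,-9)
river: ρ → (-9,42,47)
river: ρ → (47,52,-4)
river: ρ → (-4,52,47)
river: ρ → (47,42,-9)
river: ρ → (-9,48,32)
river: ρ → (32,16,-25)
river: ρ → (-25,34,23)
river: ρ → (23,58,-1)
river: ρ → (-1,58,23)
river: ρ → (23,34,-25)
river: ρ → (-25,16,32)
ρ-cycle length = 12 (tail of 0 descent steps not counted)

12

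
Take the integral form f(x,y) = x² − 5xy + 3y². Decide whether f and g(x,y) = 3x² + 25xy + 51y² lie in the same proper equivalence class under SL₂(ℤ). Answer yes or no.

D₁ = 13, D₂ = 13
river cycle of f (length 2): (-1, 3, 1), (1, 3, -1)
river cycle of g (length 2): (-1, 3, 1), (1, 3, -1)
cycles coincide ⇒ equivalent

yes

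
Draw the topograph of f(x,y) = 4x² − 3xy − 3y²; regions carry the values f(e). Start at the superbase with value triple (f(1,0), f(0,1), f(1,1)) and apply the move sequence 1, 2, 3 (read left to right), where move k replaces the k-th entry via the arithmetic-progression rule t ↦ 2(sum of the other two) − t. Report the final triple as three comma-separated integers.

start (4,-3,-2) = (f(1,0),f(0,1),f(1,1))
replace slot 1: 2·((-3)+(-2)) − 4 = -14 → (-14,-3,-2)
replace slot 2: 2·((-14)+(-2)) − (-3) = -29 → (-14,-29,-2)
replace slot 3: 2·((-14)+(-29)) − (-2) = -84 → (-14,-29,-84)

-14,-29,-84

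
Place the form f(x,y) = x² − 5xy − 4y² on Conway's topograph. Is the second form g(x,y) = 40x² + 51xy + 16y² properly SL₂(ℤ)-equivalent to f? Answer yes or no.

D₁ = 41, D₂ = 41
river cycle of f (length 10): (-4, 5, 1), (1, 5, -4), (-4, 3, 2), (2, 5, -2), (-2, 3, 4), (4, 5, -1), (-1, 5, 4), (4, 3, -2), (-2, 5, 2), (2, 3, -4)
river cycle of g (length 10): (2, 3, -4), (-4, 5, 1), (1, 5, -4), (-4, 3, 2), (2, 5, -2), (-2, 3, 4), (4, 5, -1), (-1, 5, 4), (4, 3, -2), (-2, 5, 2)
cycles coincide ⇒ equivalent

yes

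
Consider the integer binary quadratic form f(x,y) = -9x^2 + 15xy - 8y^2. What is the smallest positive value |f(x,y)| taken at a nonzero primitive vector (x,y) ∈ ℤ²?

translate: b→3 (≡-15 mod 18), so (9,-15,8)→(9,3,2)
flip: (9,3,2)→(2,-3,9)
translate: b→1 (≡-3 mod 4), so (2,-3,9)→(2,1,8)
reduced (well bottom): (2,1,8) with a≤c, −a<b≤a
well minimum |f| = |-2| = 2 (negative-definite)

2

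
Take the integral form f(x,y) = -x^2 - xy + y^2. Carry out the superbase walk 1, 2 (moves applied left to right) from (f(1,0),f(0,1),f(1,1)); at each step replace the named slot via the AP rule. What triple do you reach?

start (-1,1,-1) = (f(1,0),f(0,1),f(1,1))
replace slot 1: 2·(1+(-1)) − (-1) = 1 → (1,1,-1)
replace slot 2: 2·(1+(-1)) − 1 = -1 → (1,-1,-1)

1,-1,-1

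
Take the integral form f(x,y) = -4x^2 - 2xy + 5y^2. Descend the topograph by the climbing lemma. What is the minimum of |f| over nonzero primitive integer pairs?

descent: ρ → (5,2,-4)  [lands on river]
river: ρ → (-4,6,3)
river: ρ → (3,6,-4)
river: ρ → (-4,2,5)
river: ρ → (5,8,-1)
river: ρ → (-1,8,5)
closes: descent 1, river 6
min |a| on river = 1

1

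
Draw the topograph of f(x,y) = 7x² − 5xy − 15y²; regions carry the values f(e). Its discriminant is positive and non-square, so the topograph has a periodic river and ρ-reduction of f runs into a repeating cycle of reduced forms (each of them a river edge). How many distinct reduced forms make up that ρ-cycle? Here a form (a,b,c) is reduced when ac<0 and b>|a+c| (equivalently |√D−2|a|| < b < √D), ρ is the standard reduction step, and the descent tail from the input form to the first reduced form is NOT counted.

D = 445, ⌊√D⌋ = 21
descent: ρ → (-15,5,7)
descent: ρ → (7,9,-13)  [lands on river]
river: ρ → (-13,17,3)
river: ρ → (3,19,-7)
river: ρ → (-7,9,13)
river: ρ → (13,17,-3)
river: ρ → (-3,19,7)
ρ-cycle length = 6 (tail of 2 descent steps not counted)

6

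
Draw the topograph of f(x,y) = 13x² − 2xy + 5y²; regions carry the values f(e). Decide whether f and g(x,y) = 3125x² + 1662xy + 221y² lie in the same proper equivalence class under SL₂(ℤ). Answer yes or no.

D₁ = -256, D₂ = -256
f: flip: (13,-2,5)→(5,2,13)
f: reduced (well bottom): (5,2,13) with a≤c, −a<b≤a
g: flip: (3125,1662,221)→(221,-1662,3125)
g: translate: b→106 (≡-1662 mod 442), so (221,-1662,3125)→(221,106,13)
g: flip: (221,106,13)→(13,-106,221)
g: translate: b→-2 (≡-106 mod 26), so (13,-106,221)→(13,-2,5)
g: flip: (13,-2,5)→(5,2,13)
g: reduced (well bottom): (5,2,13) with a≤c, −a<b≤a
reduced forms (5, 2, 13) vs (5, 2, 13) ⇒ equivalent

yes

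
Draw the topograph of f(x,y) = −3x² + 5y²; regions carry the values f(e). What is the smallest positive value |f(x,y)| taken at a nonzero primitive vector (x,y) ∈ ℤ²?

descent: ρ → (5,0,-3)
descent: ρ → (-3,6,2)  [lands on river]
river: ρ → (2,6,-3)
closes: descent 2, river 2
min |a| on river = 2

2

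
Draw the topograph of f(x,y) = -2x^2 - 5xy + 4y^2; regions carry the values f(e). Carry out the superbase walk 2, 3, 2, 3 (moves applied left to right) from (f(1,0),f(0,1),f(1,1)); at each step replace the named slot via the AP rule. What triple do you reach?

start (-2,4,-3) = (f(1,0),f(0,1),f(1,1))
replace slot 2: 2·((-2)+(-3)) − 4 = -14 → (-2,-14,-3)
replace slot 3: 2·((-2)+(-14)) − (-3) = -29 → (-2,-14,-29)
replace slot 2: 2·((-2)+(-29)) − (-14) = -48 → (-2,-48,-29)
replace slot 3: 2·((-2)+(-48)) − (-29) = -71 → (-2,-48,-71)

-2,-48,-71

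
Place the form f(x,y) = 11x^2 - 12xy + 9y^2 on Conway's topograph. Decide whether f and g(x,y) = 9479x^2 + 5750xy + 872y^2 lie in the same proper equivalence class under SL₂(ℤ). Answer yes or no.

D₁ = -252, D₂ = -252
f: translate: b→10 (≡-12 mod 22), so (11,-12,9)→(11,10,8)
f: flip: (11,10,8)→(8,-10,11)
f: translate: b→6 (≡-10 mod 16), so (8,-10,11)→(8,6,9)
f: reduced (well bottom): (8,6,9) with a≤c, −a<b≤a
g: flip: (9479,5750,872)→(872,-5750,9479)
g: translate: b→-518 (≡-5750 mod 1744), so (872,-5750,9479)→(872,-518,77)
g: flip: (872,-518,77)→(77,518,872)
g: translate: b→56 (≡518 mod 154), so (77,518,872)→(77,56,11)
g: flip: (77,56,11)→(11,-56,77)
g: translate: b→10 (≡-56 mod 22), so (11,-56,77)→(11,10,8)
g: flip: (11,10,8)→(8,-10,11)
g: translate: b→6 (≡-10 mod 16), so (8,-10,11)→(8,6,9)
g: reduced (well bottom): (8,6,9) with a≤c, −a<b≤a
reduced forms (8, 6, 9) vs (8, 6, 9) ⇒ equivalent

yes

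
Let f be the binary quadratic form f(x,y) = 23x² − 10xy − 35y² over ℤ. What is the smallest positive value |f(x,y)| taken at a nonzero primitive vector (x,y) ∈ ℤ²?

descent: ρ → (-35,10,23)
descent: ρ → (23,36,-22)  [lands on river]
river: ρ → (-22,52,7)
river: ρ → (7,46,-43)
river: ρ → (-43,40,10)
river: ρ → (10,40,-43)
river: ρ → (-43,46,7)
river: ρ → (7,52,-22)
river: ρ → (-22,36,23)
river: ρ → (23,56,-2)
river: ρ → (-2,56,23)
closes: descent 2, river 10
min |a| on river = 2

2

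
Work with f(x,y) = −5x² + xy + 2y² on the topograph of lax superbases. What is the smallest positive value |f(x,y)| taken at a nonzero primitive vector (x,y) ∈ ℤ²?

descent: ρ → (2,3,-4)  [lands on river]
river: ρ → (-4,5,1)
river: ρ → (1,5,-4)
river: ρ → (-4,3,2)
river: ρ → (2,5,-2)
river: ρ → (-2,3,4)
river: ρ → (4,5,-1)
river: ρ → (-1,5,4)
river: ρ → (4,3,-2)
river: ρ → (-2,5,2)
closes: descent 1, river 10
min |a| on river = 1

1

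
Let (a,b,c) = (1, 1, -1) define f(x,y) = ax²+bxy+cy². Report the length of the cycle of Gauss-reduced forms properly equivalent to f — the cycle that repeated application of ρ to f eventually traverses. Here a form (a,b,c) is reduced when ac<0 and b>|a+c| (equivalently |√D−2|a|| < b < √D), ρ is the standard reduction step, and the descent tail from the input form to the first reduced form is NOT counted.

D = 5, ⌊√D⌋ = 2
river: ρ → (-1,1,1)
river: ρ → (1,1,-1)
ρ-cycle length = 2 (tail of 0 descent steps not counted)

2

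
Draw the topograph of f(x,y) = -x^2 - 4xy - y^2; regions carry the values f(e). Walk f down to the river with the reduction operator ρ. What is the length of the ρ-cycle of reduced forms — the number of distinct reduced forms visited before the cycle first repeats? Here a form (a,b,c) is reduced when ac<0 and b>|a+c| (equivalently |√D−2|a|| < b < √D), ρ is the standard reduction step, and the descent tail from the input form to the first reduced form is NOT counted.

D = 12, ⌊√D⌋ = 3
descent: ρ → (-1,2,2)  [lands on river]
river: ρ → (2,2,-1)
ρ-cycle length = 2 (tail of 1 descent step not counted)

2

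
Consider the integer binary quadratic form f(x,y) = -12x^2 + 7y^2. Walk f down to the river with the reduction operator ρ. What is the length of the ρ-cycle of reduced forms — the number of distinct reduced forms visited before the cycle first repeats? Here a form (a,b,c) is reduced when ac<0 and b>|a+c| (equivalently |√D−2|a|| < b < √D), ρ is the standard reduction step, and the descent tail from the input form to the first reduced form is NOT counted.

D = 336, ⌊√D⌋ = 18
descent: ρ → (7,14,-5)  [lands on river]
river: ρ → (-5,16,4)
river: ρ → (4,16,-5)
river: ρ → (-5,14,7)
ρ-cycle length = 4 (tail of 1 descent step not counted)

4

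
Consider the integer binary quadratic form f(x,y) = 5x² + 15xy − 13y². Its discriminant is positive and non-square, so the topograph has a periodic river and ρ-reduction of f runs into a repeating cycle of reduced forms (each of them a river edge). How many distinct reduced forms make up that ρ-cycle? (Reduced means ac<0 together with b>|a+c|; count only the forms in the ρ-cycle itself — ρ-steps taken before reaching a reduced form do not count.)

D = 485, ⌊√D⌋ = 22
river: ρ → (-13,11,7)
river: ρ → (7,17,-7)
river: ρ → (-7,11,13)
river: ρ → (13,15,-5)
river: ρ → (-5,15,13)
river: ρ → (13,11,-7)
river: ρ → (-7,17,7)
river: ρ → (7,11,-13)
river: ρ → (-13,15,5)
river: ρ → (5,15,-13)
ρ-cycle length = 10 (tail of 0 descent steps not counted)

10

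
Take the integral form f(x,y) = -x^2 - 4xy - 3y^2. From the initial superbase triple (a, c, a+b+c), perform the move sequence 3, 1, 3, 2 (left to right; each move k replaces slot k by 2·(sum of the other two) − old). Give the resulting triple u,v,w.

start (-1,-3,-8) = (f(1,0),f(0,1),f(1,1))
replace slot 3: 2·((-1)+(-3)) − (-8) = 0 → (-1,-3,0)
replace slot 1: 2·((-3)+0) − (-1) = -5 → (-5,-3,0)
replace slot 3: 2·((-5)+(-3)) − 0 = -16 → (-5,-3,-16)
replace slot 2: 2·((-5)+(-16)) − (-3) = -39 → (-5,-39,-16)

-5,-39,-16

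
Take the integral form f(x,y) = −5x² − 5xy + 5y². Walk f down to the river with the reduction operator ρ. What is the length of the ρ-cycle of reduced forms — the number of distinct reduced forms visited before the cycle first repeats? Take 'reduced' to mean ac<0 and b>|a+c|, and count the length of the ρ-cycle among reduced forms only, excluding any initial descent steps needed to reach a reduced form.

D = 125, ⌊√D⌋ = 11
descent: ρ → (5,5,-5)  [lands on river]
river: ρ → (-5,5,5)
ρ-cycle length = 2 (tail of 1 descent step not counted)

2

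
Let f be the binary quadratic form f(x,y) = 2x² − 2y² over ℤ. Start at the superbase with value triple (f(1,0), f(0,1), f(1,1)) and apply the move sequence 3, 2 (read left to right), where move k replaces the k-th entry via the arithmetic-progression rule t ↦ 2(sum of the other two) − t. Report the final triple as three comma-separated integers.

start (2,-2,0) = (f(1,0),f(0,1),f(1,1))
replace slot 3: 2·(2+(-2)) − 0 = 0 → (2,-2,0)
replace slot 2: 2·(2+0) − (-2) = 6 → (2,6,0)

2,6,0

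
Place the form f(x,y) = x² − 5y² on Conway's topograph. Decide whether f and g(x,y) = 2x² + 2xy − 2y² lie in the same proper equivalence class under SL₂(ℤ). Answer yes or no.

D₁ = 20, D₂ = 20
river cycle of f (length 2): (1, 4, -1), (-1, 4, 1)
river cycle of g (length 2): (-2, 2, 2), (2, 2, -2)
cycles differ ⇒ inequivalent

no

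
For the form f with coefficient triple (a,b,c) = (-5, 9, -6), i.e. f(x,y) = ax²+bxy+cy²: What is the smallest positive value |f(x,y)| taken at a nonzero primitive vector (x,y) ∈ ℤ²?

translate: b→1 (≡-9 mod 10), so (5,-9,6)→(5,1,2)
flip: (5,1,2)→(2,-1,5)
reduced (well bottom): (2,-1,5) with a≤c, −a<b≤a
well minimum |f| = |-2| = 2 (negative-definite)

2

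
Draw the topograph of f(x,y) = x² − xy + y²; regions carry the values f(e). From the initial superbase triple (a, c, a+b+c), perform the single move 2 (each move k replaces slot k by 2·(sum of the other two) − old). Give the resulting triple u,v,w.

start (1,1,1) = (f(1,0),f(0,1),f(1,1))
replace slot 2: 2·(1+1) − 1 = 3 → (1,3,1)

1,3,1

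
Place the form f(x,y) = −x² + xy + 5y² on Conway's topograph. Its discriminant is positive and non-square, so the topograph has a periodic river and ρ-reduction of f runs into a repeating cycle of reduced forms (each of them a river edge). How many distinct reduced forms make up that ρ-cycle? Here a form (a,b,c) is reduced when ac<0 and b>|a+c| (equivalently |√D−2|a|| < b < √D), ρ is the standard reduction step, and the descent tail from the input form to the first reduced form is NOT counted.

D = 21, ⌊√D⌋ = 4
descent: ρ → (5,-1,-1)
descent: ρ → (-1,3,3)  [lands on river]
river: ρ → (3,3,-1)
ρ-cycle length = 2 (tail of 2 descent steps not counted)

2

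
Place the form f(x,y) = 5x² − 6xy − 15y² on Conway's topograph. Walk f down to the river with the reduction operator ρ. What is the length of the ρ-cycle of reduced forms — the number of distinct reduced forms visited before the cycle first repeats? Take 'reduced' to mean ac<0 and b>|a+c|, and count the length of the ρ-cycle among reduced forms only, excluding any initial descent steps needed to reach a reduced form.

D = 336, ⌊√D⌋ = 18
descent: ρ → (-15,6,5)
descent: ρ → (5,14,-7)  [lands on river]
river: ρ → (-7,14,5)
river: ρ → (5,16,-4)
river: ρ → (-4,16,5)
ρ-cycle length = 4 (tail of 2 descent steps not counted)

4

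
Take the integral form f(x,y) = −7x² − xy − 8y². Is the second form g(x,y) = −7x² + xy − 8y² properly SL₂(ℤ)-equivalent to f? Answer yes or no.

D₁ = -223, D₂ = -223
f is negative-definite; reduce −f:
−f: reduced (well bottom): (7,1,8) with a≤c, −a<b≤a
flip sign back: reduced form of f is (-7,-1,-8)
g is negative-definite; reduce −g:
−g: reduced (well bottom): (7,-1,8) with a≤c, −a<b≤a
flip sign back: reduced form of g is (-7,1,-8)
reduced forms (-7, -1, -8) vs (-7, 1, -8) ⇒ inequivalent

no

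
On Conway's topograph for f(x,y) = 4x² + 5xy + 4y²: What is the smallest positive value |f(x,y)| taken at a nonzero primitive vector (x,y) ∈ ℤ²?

translate: b→-3 (≡5 mod 8), so (4,5,4)→(4,-3,3)
flip: (4,-3,3)→(3,3,4)
reduced (well bottom): (3,3,4) with a≤c, −a<b≤a
well minimum = a = 3

3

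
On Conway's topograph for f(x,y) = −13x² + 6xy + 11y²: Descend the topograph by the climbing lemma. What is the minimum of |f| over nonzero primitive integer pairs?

river: ρ → (11,16,-8)
river: ρ → (-8,16,11)
river: ρ → (11,6,-13)
river: ρ → (-13,20,4)
river: ρ → (4,20,-13)
river: ρ → (-13,6,11)
closes: descent 0, river 6
min |a| on river = 4

4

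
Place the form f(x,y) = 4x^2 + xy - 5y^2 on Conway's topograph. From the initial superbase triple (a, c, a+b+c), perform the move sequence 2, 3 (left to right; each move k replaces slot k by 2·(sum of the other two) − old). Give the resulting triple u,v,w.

start (4,-5,0) = (f(1,0),f(0,1),f(1,1))
replace slot 2: 2·(4+0) − (-5) = 13 → (4,13,0)
replace slot 3: 2·(4+13) − 0 = 34 → (4,13,34)

4,13,34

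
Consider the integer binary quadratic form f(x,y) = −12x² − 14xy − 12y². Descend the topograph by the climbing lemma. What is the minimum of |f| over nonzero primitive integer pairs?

translate: b→-10 (≡14 mod 24), so (12,14,12)→(12,-10,10)
flip: (12,-10,10)→(10,10,12)
reduced (well bottom): (10,10,12) with a≤c, −a<b≤a
well minimum |f| = |-10| = 10 (negative-definite)

10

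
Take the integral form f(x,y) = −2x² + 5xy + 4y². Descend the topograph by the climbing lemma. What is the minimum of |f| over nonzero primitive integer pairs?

river: ρ → (4,3,-3)
river: ρ → (-3,3,4)
river: ρ → (4,5,-2)
river: ρ → (-2,7,1)
river: ρ → (1,7,-2)
river: ρ → (-2,5,4)
closes: descent 0, river 6
min |a| on river = 1

1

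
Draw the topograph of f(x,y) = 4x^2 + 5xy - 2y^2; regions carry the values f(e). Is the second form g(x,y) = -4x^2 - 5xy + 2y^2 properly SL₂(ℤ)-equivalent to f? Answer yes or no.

D₁ = 57, D₂ = 57
river cycle of f (length 6): (-2, 7, 1), (1, 7, -2), (-2, 5, 4), (4, 3, -3), (-3, 3, 4), (4, 5, -2)
river cycle of g (length 6): (2, 5, -4), (-4, 3, 3), (3, 3, -4), (-4, 5, 2), (2, 7, -1), (-1, 7, 2)
cycles differ ⇒ inequivalent

no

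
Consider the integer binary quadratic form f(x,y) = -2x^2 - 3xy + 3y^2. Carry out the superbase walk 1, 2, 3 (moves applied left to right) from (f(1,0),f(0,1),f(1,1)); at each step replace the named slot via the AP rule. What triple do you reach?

start (-2,3,-2) = (f(1,0),f(0,1),f(1,1))
replace slot 1: 2·(3+(-2)) − (-2) = 4 → (4,3,-2)
replace slot 2: 2·(4+(-2)) − 3 = 1 → (4,1,-2)
replace slot 3: 2·(4+1) − (-2) = 12 → (4,1,12)

4,1,12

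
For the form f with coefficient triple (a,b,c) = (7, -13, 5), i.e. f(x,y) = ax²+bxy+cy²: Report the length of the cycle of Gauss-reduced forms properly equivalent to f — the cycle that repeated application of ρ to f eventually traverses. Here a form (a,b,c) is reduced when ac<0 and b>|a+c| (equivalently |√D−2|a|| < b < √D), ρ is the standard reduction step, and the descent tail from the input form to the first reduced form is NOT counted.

D = 29, ⌊√D⌋ = 5
descent: ρ → (5,3,-1)
descent: ρ → (-1,5,1)  [lands on river]
river: ρ → (1,5,-1)
ρ-cycle length = 2 (tail of 2 descent steps not counted)

2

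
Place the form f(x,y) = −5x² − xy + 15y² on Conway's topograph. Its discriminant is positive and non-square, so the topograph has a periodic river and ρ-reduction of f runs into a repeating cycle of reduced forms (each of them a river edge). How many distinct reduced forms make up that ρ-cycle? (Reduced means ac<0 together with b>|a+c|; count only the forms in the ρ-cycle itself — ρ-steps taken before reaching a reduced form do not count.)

D = 301, ⌊√D⌋ = 17
descent: ρ → (15,1,-5)
descent: ρ → (-5,9,11)  [lands on river]
river: ρ → (11,13,-3)
river: ρ → (-3,17,1)
river: ρ → (1,17,-3)
river: ρ → (-3,13,11)
river: ρ → (11,9,-5)
river: ρ → (-5,11,9)
river: ρ → (9,7,-7)
river: ρ → (-7,7,9)
river: ρ → (9,11,-5)
ρ-cycle length = 10 (tail of 2 descent steps not counted)

10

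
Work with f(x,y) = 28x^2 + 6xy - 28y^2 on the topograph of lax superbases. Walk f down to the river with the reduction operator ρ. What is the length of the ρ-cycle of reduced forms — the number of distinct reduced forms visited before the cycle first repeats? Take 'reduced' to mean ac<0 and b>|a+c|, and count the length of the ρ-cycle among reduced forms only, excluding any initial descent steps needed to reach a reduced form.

D = 3172, ⌊√D⌋ = 56
river: ρ → (-28,50,6)
river: ρ → (6,46,-44)
river: ρ → (-44,42,8)
river: ρ → (8,54,-8)
river: ρ → (-8,42,44)
river: ρ → (44,46,-6)
river: ρ → (-6,50,28)
river: ρ → (28,6,-28)
ρ-cycle length = 8 (tail of 0 descent steps not counted)

8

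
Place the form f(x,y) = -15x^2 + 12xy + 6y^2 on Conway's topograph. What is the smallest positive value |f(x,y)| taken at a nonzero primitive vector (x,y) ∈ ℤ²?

river: ρ → (6,12,-15)
river: ρ → (-15,18,3)
river: ρ → (3,18,-15)
river: ρ → (-15,12,6)
closes: descent 0, river 4
min |a| on river = 3

3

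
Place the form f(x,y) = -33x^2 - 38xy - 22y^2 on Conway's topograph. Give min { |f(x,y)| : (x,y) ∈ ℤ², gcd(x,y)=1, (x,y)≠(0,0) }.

translate: b→-28 (≡38 mod 66), so (33,38,22)→(33,-28,17)
flip: (33,-28,17)→(17,28,33)
translate: b→-6 (≡28 mod 34), so (17,28,33)→(17,-6,22)
reduced (well bottom): (17,-6,22) with a≤c, −a<b≤a
well minimum |f| = |-17| = 17 (negative-definite)

17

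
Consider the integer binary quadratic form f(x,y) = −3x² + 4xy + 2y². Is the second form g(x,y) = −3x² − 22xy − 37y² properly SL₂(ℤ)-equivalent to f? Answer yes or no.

D₁ = 40, D₂ = 40
river cycle of f (length 6): (2, 4, -3), (-3, 2, 3), (3, 4, -2), (-2, 4, 3), (3, 2, -3), (-3, 4, 2)
river cycle of g (length 6): (-3, 2, 3), (3, 4, -2), (-2, 4, 3), (3, 2, -3), (-3, 4, 2), (2, 4, -3)
cycles coincide ⇒ equivalent

yes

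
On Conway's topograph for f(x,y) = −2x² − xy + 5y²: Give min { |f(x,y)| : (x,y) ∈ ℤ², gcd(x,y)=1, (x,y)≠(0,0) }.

descent: ρ → (5,1,-2)
descent: ρ → (-2,3,4)  [lands on river]
river: ρ → (4,5,-1)
river: ρ → (-1,5,4)
river: ρ → (4,3,-2)
river: ρ → (-2,5,2)
river: ρ → (2,3,-4)
river: ρ → (-4,5,1)
river: ρ → (1,5,-4)
river: ρ → (-4,3,2)
river: ρ → (2,5,-2)
closes: descent 2, river 10
min |a| on river = 1

1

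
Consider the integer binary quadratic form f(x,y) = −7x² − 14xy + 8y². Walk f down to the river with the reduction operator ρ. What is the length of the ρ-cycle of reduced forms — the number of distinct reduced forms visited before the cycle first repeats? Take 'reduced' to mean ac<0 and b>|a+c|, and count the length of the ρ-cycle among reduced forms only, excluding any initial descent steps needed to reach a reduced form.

D = 420, ⌊√D⌋ = 20
descent: ρ → (8,14,-7)  [lands on river]
river: ρ → (-7,14,8)
river: ρ → (8,18,-3)
river: ρ → (-3,18,8)
ρ-cycle length = 4 (tail of 1 descent step not counted)

4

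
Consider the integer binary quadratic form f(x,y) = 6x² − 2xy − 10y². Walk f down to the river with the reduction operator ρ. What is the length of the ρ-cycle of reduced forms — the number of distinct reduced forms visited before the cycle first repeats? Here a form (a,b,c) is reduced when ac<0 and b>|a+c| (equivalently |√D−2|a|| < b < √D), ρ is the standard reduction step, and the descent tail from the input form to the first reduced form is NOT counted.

D = 244, ⌊√D⌋ = 15
descent: ρ → (-10,2,6)
descent: ρ → (6,10,-6)  [lands on river]
river: ρ → (-6,14,2)
river: ρ → (2,14,-6)
river: ρ → (-6,10,6)
river: ρ → (6,14,-2)
river: ρ → (-2,14,6)
ρ-cycle length = 6 (tail of 2 descent steps not counted)

6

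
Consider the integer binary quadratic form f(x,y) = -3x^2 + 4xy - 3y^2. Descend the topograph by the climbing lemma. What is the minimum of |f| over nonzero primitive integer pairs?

translate: b→2 (≡-4 mod 6), so (3,-4,3)→(3,2,2)
flip: (3,2,2)→(2,-2,3)
translate: b→2 (≡-2 mod 4), so (2,-2,3)→(2,2,3)
reduced (well bottom): (2,2,3) with a≤c, −a<b≤a
well minimum |f| = |-2| = 2 (negative-definite)

2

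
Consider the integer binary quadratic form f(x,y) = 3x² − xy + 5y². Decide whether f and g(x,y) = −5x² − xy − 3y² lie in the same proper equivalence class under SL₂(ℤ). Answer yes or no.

D₁ = -59, D₂ = -59
f: reduced (well bottom): (3,-1,5) with a≤c, −a<b≤a
g is negative-definite; reduce −g:
−g: flip: (5,1,3)→(3,-1,5)
−g: reduced (well bottom): (3,-1,5) with a≤c, −a<b≤a
flip sign back: reduced form of g is (-3,1,-5)
reduced forms (3, -1, 5) vs (-3, 1, -5) ⇒ inequivalent

no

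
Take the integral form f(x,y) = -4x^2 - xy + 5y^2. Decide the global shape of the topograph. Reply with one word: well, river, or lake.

D = b²−4ac = (-1)² − 4·(-4)·5 = 81
D = 9² is a perfect square ⇒ form factors over ℤ ⇒ lakes

lake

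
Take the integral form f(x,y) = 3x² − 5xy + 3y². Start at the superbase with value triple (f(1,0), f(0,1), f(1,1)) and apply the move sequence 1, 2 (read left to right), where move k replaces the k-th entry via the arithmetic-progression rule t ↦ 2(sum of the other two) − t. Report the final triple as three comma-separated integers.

start (3,3,1) = (f(1,0),f(0,1),f(1,1))
replace slot 1: 2·(3+1) − 3 = 5 → (5,3,1)
replace slot 2: 2·(5+1) − 3 = 9 → (5,9,1)

5,9,1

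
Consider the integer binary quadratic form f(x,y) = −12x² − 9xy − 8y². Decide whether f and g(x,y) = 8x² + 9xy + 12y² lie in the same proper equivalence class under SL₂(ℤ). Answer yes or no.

D₁ = -303, D₂ = -303
f is negative-definite; reduce −f:
−f: flip: (12,9,8)→(8,-9,12)
−f: translate: b→7 (≡-9 mod 16), so (8,-9,12)→(8,7,11)
−f: reduced (well bottom): (8,7,11) with a≤c, −a<b≤a
flip sign back: reduced form of f is (-8,-7,-11)
g: translate: b→-7 (≡9 mod 16), so (8,9,12)→(8,-7,11)
g: reduced (well bottom): (8,-7,11) with a≤c, −a<b≤a
reduced forms (-8, -7, -11) vs (8, -7, 11) ⇒ inequivalent

no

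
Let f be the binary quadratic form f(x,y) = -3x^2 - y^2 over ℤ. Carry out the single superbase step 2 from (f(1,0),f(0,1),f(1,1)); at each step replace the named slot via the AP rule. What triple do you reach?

start (-3,-1,-4) = (f(1,0),f(0,1),f(1,1))
replace slot 2: 2·((-3)+(-4)) − (-1) = -13 → (-3,-13,-4)

-3,-13,-4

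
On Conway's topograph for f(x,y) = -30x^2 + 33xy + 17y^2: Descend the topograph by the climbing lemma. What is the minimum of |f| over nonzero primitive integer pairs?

river: ρ → (17,35,-28)
river: ρ → (-28,21,24)
river: ρ → (24,27,-25)
river: ρ → (-25,23,26)
river: ρ → (26,29,-22)
river: ρ → (-22,15,33)
river: ρ → (33,51,-4)
river: ρ → (-4,53,20)
river: ρ → (20,27,-30)
river: ρ → (-30,33,17)
closes: descent 0, river 10
min |a| on river = 4

4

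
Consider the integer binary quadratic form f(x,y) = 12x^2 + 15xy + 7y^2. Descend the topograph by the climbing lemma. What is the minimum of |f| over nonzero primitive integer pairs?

translate: b→-9 (≡15 mod 24), so (12,15,7)→(12,-9,4)
flip: (12,-9,4)→(4,9,12)
translate: b→1 (≡9 mod 8), so (4,9,12)→(4,1,7)
reduced (well bottom): (4,1,7) with a≤c, −a<b≤a
well minimum = a = 4

4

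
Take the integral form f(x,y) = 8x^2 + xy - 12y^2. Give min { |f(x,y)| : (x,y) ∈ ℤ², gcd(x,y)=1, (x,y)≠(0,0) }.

descent: ρ → (-12,-1,8)
descent: ρ → (8,17,-3)  [lands on river]
river: ρ → (-3,19,2)
river: ρ → (2,17,-12)
river: ρ → (-12,7,7)
river: ρ → (7,7,-12)
river: ρ → (-12,17,2)
river: ρ → (2,19,-3)
river: ρ → (-3,17,8)
river: ρ → (8,15,-5)
river: ρ → (-5,15,8)
closes: descent 2, river 10
min |a| on river = 2

2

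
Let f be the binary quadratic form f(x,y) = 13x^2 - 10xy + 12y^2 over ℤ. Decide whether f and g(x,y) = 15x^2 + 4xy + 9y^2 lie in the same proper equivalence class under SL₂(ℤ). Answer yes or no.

D₁ = -524, D₂ = -524
f: flip: (13,-10,12)→(12,10,13)
f: reduced (well bottom): (12,10,13) with a≤c, −a<b≤a
g: flip: (15,4,9)→(9,-4,15)
g: reduced (well bottom): (9,-4,15) with a≤c, −a<b≤a
reduced forms (12, 10, 13) vs (9, -4, 15) ⇒ inequivalent

no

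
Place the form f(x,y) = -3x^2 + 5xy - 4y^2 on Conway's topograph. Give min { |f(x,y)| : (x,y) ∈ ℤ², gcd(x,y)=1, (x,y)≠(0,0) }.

translate: b→1 (≡-5 mod 6), so (3,-5,4)→(3,1,2)
flip: (3,1,2)→(2,-1,3)
reduced (well bottom): (2,-1,3) with a≤c, −a<b≤a
well minimum |f| = |-2| = 2 (negative-definite)

2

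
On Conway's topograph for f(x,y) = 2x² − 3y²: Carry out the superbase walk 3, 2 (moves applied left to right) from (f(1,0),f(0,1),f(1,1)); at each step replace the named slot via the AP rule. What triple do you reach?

start (2,-3,-1) = (f(1,0),f(0,1),f(1,1))
replace slot 3: 2·(2+(-3)) − (-1) = -1 → (2,-3,-1)
replace slot 2: 2·(2+(-1)) − (-3) = 5 → (2,5,-1)

2,5,-1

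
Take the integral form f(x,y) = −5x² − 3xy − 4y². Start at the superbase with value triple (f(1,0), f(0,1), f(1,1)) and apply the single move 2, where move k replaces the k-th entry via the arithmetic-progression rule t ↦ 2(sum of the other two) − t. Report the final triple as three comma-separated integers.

start (-5,-4,-12) = (f(1,0),f(0,1),f(1,1))
replace slot 2: 2·((-5)+(-12)) − (-4) = -30 → (-5,-30,-12)

-5,-30,-12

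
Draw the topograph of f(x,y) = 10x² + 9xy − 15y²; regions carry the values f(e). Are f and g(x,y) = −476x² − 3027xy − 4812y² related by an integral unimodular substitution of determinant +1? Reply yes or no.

D₁ = 681, D₂ = 681
river cycle of f (length 32): (-15, 21, 4), (4, 19, -20), (-20, 21, 3), (3, 21, -20), (-20, 19, 4), (4, 21, -15), (-15, 9, 10), (10, 11, -14), (-14, 17, 7), (7, 25, -2), … (22 more)
river cycle of g (length 32): (-15, 21, 4), (4, 19, -20), (-20, 21, 3), (3, 21, -20), (-20, 19, 4), (4, 21, -15), (-15, 9, 10), (10, 11, -14), (-14, 17, 7), (7, 25, -2), … (22 more)
cycles coincide ⇒ equivalent

yes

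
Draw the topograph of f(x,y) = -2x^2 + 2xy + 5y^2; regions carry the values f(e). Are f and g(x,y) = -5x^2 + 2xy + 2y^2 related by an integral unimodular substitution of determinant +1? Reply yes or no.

D₁ = 44, D₂ = 44
river cycle of f (length 2): (-2, 6, 1), (1, 6, -2)
river cycle of g (length 2): (2, 6, -1), (-1, 6, 2)
cycles differ ⇒ inequivalent

no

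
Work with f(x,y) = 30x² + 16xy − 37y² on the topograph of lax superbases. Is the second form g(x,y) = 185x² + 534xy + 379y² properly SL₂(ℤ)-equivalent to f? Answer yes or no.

D₁ = 4696, D₂ = 4696
river cycle of f (length 46): (-37, 58, 9), (9, 68, -2), (-2, 68, 9), (9, 58, -37), (-37, 16, 30), (30, 44, -23), (-23, 48, 26), (26, 56, -15), (-15, 64, 10), (10, 56, -39), … (36 more)
river cycle of g (length 46): (30, 16, -37), (-37, 58, 9), (9, 68, -2), (-2, 68, 9), (9, 58, -37), (-37, 16, 30), (30, 44, -23), (-23, 48, 26), (26, 56, -15), (-15, 64, 10), … (36 more)
cycles coincide ⇒ equivalent

yes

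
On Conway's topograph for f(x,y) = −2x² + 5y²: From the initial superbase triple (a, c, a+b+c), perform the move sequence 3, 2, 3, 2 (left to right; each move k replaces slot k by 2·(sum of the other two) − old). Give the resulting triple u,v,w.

start (-2,5,3) = (f(1,0),f(0,1),f(1,1))
replace slot 3: 2·((-2)+5) − 3 = 3 → (-2,5,3)
replace slot 2: 2·((-2)+3) − 5 = -3 → (-2,-3,3)
replace slot 3: 2·((-2)+(-3)) − 3 = -13 → (-2,-3,-13)
replace slot 2: 2·((-2)+(-13)) − (-3) = -27 → (-2,-27,-13)

-2,-27,-13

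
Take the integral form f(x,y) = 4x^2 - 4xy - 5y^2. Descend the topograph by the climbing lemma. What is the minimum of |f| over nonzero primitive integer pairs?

descent: ρ → (-5,4,4)  [lands on river]
river: ρ → (4,4,-5)
river: ρ → (-5,6,3)
river: ρ → (3,6,-5)
closes: descent 1, river 4
min |a| on river = 3

3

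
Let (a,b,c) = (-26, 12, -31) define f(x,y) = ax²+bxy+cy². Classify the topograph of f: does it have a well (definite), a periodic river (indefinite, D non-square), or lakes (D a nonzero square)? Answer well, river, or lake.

D = b²−4ac = 12² − 4·(-26)·(-31) = -3080
D < 0 ⇒ definite ⇒ every region one sign ⇒ single well

well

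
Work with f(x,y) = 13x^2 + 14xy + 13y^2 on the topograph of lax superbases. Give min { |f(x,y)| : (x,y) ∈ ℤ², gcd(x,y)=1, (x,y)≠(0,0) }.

translate: b→-12 (≡14 mod 26), so (13,14,13)→(13,-12,12)
flip: (13,-12,12)→(12,12,13)
reduced (well bottom): (12,12,13) with a≤c, −a<b≤a
well minimum = a = 12

12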